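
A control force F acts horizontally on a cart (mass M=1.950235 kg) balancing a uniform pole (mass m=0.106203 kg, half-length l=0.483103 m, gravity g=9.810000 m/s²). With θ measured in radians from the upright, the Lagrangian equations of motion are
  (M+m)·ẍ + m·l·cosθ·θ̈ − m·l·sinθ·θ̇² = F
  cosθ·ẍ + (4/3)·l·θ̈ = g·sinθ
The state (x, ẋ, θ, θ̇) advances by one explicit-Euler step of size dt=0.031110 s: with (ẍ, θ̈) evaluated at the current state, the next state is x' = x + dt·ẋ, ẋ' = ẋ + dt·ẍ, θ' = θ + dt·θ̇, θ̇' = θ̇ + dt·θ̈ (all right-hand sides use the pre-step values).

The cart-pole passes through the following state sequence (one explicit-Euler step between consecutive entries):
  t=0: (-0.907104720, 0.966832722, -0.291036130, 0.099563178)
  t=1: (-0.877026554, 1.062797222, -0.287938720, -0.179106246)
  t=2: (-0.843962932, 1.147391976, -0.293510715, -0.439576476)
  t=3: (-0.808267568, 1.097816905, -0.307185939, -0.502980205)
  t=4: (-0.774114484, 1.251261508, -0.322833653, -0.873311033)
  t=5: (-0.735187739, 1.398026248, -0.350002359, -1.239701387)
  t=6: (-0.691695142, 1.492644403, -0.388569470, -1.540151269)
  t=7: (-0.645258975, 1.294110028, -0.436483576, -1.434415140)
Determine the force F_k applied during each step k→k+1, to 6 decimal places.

step 0→1:
  ẍ = (ẋ'−ẋ)/dt = (1.062797222−0.966832722)/0.031110 = 3.084683
  θ̈ = (θ̇'−θ̇)/dt = (-0.179106246−0.099563178)/0.031110 = -8.957551
  sinθ=-0.286945, cosθ=0.957947
  F = (M+m)·ẍ + m·l·cosθ·θ̈ − m·l·sinθ·θ̇² = 6.343460 + -0.440258 − -0.000146 = 5.903348
step 1→2:
  ẍ = (ẋ'−ẋ)/dt = (1.147391976−1.062797222)/0.031110 = 2.719214
  θ̈ = (θ̇'−θ̇)/dt = (-0.439576476−-0.179106246)/0.031110 = -8.372556
  sinθ=-0.283976, cosθ=0.958831
  F = (M+m)·ẍ + m·l·cosθ·θ̈ − m·l·sinθ·θ̇² = 5.591895 + -0.411886 − -0.000467 = 5.180477
step 2→3:
  ẍ = (ẋ'−ẋ)/dt = (1.097816905−1.147391976)/0.031110 = -1.593541
  θ̈ = (θ̇'−θ̇)/dt = (-0.502980205−-0.439576476)/0.031110 = -2.038050
  sinθ=-0.289315, cosθ=0.957234
  F = (M+m)·ẍ + m·l·cosθ·θ̈ − m·l·sinθ·θ̇² = -3.277019 + -0.100094 − -0.002868 = -3.374245
step 3→4:
  ẍ = (ẋ'−ẋ)/dt = (1.251261508−1.097816905)/0.031110 = 4.932324
  θ̈ = (θ̇'−θ̇)/dt = (-0.873311033−-0.502980205)/0.031110 = -11.903916
  sinθ=-0.302378, cosθ=0.953188
  F = (M+m)·ẍ + m·l·cosθ·θ̈ − m·l·sinθ·θ̇² = 10.143019 + -0.582164 − -0.003925 = 9.564780
step 4→5:
  ẍ = (ẋ'−ẋ)/dt = (1.398026248−1.251261508)/0.031110 = 4.717607
  θ̈ = (θ̇'−θ̇)/dt = (-1.239701387−-0.873311033)/0.031110 = -11.777253
  sinθ=-0.317255, cosθ=0.948340
  F = (M+m)·ẍ + m·l·cosθ·θ̈ − m·l·sinθ·θ̇² = 9.701465 + -0.573040 − -0.012414 = 9.140840
step 5→6:
  ẍ = (ẋ'−ẋ)/dt = (1.492644403−1.398026248)/0.031110 = 3.041406
  θ̈ = (θ̇'−θ̇)/dt = (-1.540151269−-1.239701387)/0.031110 = -9.657663
  sinθ=-0.342900, cosθ=0.939372
  F = (M+m)·ẍ + m·l·cosθ·θ̈ − m·l·sinθ·θ̇² = 6.254464 + -0.465464 − -0.027038 = 5.816038
step 6→7:
  ẍ = (ẋ'−ẋ)/dt = (1.294110028−1.492644403)/0.031110 = -6.381690
  θ̈ = (θ̇'−θ̇)/dt = (-1.434415140−-1.540151269)/0.031110 = 3.398783
  sinθ=-0.378865, cosθ=0.925452
  F = (M+m)·ẍ + m·l·cosθ·θ̈ − m·l·sinθ·θ̇² = -13.123550 + 0.161382 − -0.046109 = -12.916059

F_0 = 5.903348 N
F_1 = 5.180477 N
F_2 = -3.374245 N
F_3 = 9.564780 N
F_4 = 9.140840 N
F_5 = 5.816038 N
F_6 = -12.916059 N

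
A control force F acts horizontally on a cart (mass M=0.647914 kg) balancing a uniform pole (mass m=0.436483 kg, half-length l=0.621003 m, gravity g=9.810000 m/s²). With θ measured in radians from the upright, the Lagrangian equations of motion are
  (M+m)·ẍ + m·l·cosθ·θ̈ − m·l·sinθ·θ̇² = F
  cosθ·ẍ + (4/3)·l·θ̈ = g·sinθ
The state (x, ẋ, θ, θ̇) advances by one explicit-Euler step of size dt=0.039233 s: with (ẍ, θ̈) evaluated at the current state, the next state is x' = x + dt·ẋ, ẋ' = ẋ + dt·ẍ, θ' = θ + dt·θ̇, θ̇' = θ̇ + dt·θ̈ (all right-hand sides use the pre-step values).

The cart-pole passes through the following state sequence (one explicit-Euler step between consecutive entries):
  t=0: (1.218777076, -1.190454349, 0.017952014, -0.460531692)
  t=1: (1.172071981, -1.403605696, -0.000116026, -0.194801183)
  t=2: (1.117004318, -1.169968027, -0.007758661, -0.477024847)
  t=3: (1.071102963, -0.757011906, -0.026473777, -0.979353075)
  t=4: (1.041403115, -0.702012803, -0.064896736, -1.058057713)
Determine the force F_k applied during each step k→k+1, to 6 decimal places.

step 0→1:
  ẍ = (ẋ'−ẋ)/dt = (-1.403605696−-1.190454349)/0.039233 = -5.432961
  θ̈ = (θ̇'−θ̇)/dt = (-0.194801183−-0.460531692)/0.039233 = 6.773138
  sinθ=0.017951, cosθ=0.999839
  F = (M+m)·ẍ + m·l·cosθ·θ̈ − m·l·sinθ·θ̇² = -5.891486 + 1.835612 − 0.001032 = -4.056906
step 1→2:
  ẍ = (ẋ'−ẋ)/dt = (-1.169968027−-1.403605696)/0.039233 = 5.955131
  θ̈ = (θ̇'−θ̇)/dt = (-0.477024847−-0.194801183)/0.039233 = -7.193528
  sinθ=-0.000116, cosθ=1.000000
  F = (M+m)·ẍ + m·l·cosθ·θ̈ − m·l·sinθ·θ̇² = 6.457727 + -1.949858 − -0.000001 = 4.507870
step 2→3:
  ẍ = (ẋ'−ẋ)/dt = (-0.757011906−-1.169968027)/0.039233 = 10.525734
  θ̈ = (θ̇'−θ̇)/dt = (-0.979353075−-0.477024847)/0.039233 = -12.803717
  sinθ=-0.007759, cosθ=0.999970
  F = (M+m)·ẍ + m·l·cosθ·θ̈ − m·l·sinθ·θ̇² = 11.414074 + -3.470436 − -0.000479 = 7.944117
step 3→4:
  ẍ = (ẋ'−ẋ)/dt = (-0.702012803−-0.757011906)/0.039233 = 1.401858
  θ̈ = (θ̇'−θ̇)/dt = (-1.058057713−-0.979353075)/0.039233 = -2.006083
  sinθ=-0.026471, cosθ=0.999650
  F = (M+m)·ẍ + m·l·cosθ·θ̈ − m·l·sinθ·θ̇² = 1.520171 + -0.543573 − -0.006882 = 0.983480

F_0 = -4.056906 N
F_1 = 4.507870 N
F_2 = 7.944117 N
F_3 = 0.983480 N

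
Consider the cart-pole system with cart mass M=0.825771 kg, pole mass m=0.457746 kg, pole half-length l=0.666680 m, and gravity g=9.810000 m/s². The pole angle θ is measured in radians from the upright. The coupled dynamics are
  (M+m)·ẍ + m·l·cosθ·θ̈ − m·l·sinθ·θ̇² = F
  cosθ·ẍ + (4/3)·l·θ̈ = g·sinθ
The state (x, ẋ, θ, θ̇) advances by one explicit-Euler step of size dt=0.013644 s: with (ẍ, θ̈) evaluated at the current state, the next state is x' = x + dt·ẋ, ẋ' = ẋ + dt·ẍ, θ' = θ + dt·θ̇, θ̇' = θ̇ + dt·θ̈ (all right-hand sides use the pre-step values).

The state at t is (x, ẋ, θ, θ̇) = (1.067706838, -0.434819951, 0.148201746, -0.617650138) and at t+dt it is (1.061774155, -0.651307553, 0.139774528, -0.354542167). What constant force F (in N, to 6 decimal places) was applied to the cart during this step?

F = -14.562264 N

ẍ = (ẋ'−ẋ)/dt = (-0.651307553−-0.434819951)/0.013644 = -15.866872
θ̈ = (θ̇'−θ̇)/dt = (-0.354542167−-0.617650138)/0.013644 = 19.283786
sinθ=0.147660, cosθ=0.989038
F = (M+m)·ẍ + m·l·cosθ·θ̈ − m·l·sinθ·θ̇² = -20.365400 + 5.820327 − 0.017191 = -14.562264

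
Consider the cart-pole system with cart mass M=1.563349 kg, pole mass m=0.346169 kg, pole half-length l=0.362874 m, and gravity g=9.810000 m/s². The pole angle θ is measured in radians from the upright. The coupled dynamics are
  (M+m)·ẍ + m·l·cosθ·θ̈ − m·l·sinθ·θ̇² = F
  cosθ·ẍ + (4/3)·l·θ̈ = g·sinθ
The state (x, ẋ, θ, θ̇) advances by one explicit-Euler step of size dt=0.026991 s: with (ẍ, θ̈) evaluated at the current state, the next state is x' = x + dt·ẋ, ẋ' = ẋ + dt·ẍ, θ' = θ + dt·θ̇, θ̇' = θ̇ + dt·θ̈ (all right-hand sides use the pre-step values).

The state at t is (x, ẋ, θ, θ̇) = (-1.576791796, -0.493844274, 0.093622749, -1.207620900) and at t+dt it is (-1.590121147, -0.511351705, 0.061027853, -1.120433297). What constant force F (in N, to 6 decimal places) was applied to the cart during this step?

ẍ = (ẋ'−ẋ)/dt = (-0.511351705−-0.493844274)/0.026991 = -0.648640
θ̈ = (θ̇'−θ̇)/dt = (-1.120433297−-1.207620900)/0.026991 = 3.230247
sinθ=0.093486, cosθ=0.995621
F = (M+m)·ẍ + m·l·cosθ·θ̈ − m·l·sinθ·θ̇² = -1.238589 + 0.403993 − 0.017126 = -0.851722

F = -0.851722 N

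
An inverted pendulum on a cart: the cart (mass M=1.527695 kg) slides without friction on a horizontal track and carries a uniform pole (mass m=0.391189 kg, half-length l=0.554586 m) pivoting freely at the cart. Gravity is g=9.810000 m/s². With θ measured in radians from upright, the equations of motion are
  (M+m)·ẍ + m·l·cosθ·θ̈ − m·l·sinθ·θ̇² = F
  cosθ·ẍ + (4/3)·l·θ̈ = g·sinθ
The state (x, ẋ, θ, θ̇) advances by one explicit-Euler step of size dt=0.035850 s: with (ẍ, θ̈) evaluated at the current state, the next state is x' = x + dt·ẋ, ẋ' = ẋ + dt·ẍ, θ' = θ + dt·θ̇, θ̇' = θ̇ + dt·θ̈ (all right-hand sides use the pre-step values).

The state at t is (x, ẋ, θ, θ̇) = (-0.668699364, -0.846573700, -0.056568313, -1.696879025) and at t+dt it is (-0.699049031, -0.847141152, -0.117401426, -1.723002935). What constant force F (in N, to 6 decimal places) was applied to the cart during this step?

F = -0.152892 N

ẍ = (ẋ'−ẋ)/dt = (-0.847141152−-0.846573700)/0.035850 = -0.015828
θ̈ = (θ̇'−θ̇)/dt = (-1.723002935−-1.696879025)/0.035850 = -0.728700
sinθ=-0.056538, cosθ=0.998400
F = (M+m)·ẍ + m·l·cosθ·θ̈ − m·l·sinθ·θ̇² = -0.030373 + -0.157837 − -0.035318 = -0.152892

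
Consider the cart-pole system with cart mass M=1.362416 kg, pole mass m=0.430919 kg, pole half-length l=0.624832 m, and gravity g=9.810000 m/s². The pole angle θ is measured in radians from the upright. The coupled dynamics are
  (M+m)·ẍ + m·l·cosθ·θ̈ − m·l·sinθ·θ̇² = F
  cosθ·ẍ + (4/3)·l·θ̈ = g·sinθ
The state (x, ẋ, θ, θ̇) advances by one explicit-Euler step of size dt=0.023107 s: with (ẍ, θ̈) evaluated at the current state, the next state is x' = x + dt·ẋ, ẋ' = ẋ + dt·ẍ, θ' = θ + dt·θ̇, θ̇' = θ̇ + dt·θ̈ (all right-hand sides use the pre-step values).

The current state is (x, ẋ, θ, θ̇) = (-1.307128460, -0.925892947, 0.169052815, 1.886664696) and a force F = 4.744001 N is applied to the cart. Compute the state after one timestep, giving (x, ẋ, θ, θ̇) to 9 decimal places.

sinθ=0.168248742, cosθ=0.985744572
temp = (F + m·l·θ̇²·sinθ)/(M+m) = (4.744001 + 0.161250169)/1.793335 = 2.735267627
θ̈ = (g·sinθ − cosθ·temp)/(l·(4/3 − m·cos²θ/(M+m))) = -1.521720046
ẍ = temp − m·l·θ̈·cosθ/(M+m) = 2.960482277
Euler: x'=-1.307128460+0.023107·-0.925892947=-1.328523068, ẋ'=-0.925892947+0.023107·2.960482277=-0.857485083
       θ'=0.169052815+0.023107·1.886664696=0.212647976, θ̇'=1.886664696+0.023107·-1.521720046=1.851502311

(-1.328523068, -0.857485083, 0.212647976, 1.851502311)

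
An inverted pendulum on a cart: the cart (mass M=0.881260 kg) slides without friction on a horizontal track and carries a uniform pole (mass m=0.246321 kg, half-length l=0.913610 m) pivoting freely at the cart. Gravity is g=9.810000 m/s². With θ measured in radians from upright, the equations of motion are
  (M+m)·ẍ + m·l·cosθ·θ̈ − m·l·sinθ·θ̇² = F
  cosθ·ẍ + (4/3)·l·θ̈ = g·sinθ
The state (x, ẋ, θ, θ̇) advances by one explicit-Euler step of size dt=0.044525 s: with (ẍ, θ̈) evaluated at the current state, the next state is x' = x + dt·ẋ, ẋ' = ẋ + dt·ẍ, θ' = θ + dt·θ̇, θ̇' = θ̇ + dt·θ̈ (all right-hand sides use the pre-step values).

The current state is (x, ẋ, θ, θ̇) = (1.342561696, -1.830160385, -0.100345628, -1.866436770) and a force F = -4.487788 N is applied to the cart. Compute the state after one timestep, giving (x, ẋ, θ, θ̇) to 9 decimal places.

(1.261073805, -2.036864891, -0.183448725, -1.733523196)

sinθ=-0.100177312, cosθ=0.994969601
temp = (F + m·l·θ̇²·sinθ)/(M+m) = (-4.487788 + -0.078534091)/1.127581 = -4.049662145
θ̈ = (g·sinθ − cosθ·temp)/(l·(4/3 − m·cos²θ/(M+m))) = 2.985144836
ẍ = temp − m·l·θ̈·cosθ/(M+m) = -4.642436973
Euler: x'=1.342561696+0.044525·-1.830160385=1.261073805, ẋ'=-1.830160385+0.044525·-4.642436973=-2.036864891
       θ'=-0.100345628+0.044525·-1.866436770=-0.183448725, θ̇'=-1.866436770+0.044525·2.985144836=-1.733523196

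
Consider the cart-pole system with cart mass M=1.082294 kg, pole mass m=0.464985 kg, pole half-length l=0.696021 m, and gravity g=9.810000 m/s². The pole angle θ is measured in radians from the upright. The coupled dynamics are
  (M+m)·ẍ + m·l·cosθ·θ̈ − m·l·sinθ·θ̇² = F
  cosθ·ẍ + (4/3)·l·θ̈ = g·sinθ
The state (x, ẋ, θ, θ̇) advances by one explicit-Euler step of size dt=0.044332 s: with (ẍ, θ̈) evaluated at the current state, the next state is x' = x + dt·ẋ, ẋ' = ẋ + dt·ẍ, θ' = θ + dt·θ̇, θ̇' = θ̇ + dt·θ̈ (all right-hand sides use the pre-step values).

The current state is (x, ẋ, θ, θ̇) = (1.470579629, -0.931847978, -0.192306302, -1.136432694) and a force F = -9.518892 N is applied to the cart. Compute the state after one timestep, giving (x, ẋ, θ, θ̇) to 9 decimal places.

(1.429268944, -1.259667183, -0.242686636, -0.879266618)

sinθ=-0.191123189, cosθ=0.981566058
temp = (F + m·l·θ̇²·sinθ)/(M+m) = (-9.518892 + -0.079884424)/1.547279 = -6.203649390
θ̈ = (g·sinθ − cosθ·temp)/(l·(4/3 − m·cos²θ/(M+m))) = 5.800913009
ẍ = temp − m·l·θ̈·cosθ/(M+m) = -7.394640556
Euler: x'=1.470579629+0.044332·-0.931847978=1.429268944, ẋ'=-0.931847978+0.044332·-7.394640556=-1.259667183
       θ'=-0.192306302+0.044332·-1.136432694=-0.242686636, θ̇'=-1.136432694+0.044332·5.800913009=-0.879266618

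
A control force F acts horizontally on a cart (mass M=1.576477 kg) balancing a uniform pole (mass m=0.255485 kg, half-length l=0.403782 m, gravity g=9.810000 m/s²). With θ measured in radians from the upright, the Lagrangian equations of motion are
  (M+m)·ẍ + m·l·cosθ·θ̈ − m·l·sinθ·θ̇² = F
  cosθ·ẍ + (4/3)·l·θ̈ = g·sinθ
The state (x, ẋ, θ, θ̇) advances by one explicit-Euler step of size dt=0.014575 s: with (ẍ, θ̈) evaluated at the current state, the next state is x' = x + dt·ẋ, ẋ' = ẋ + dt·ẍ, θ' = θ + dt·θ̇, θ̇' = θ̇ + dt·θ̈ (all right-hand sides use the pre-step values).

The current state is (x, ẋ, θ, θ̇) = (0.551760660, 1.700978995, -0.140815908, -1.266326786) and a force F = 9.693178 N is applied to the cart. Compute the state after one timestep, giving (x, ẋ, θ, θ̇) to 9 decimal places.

sinθ=-0.140350993, cosθ=0.990101812
temp = (F + m·l·θ̇²·sinθ)/(M+m) = (9.693178 + -0.023217713)/1.831962 = 5.278472090
θ̈ = (g·sinθ − cosθ·temp)/(l·(4/3 − m·cos²θ/(M+m))) = -13.666028003
ẍ = temp − m·l·θ̈·cosθ/(M+m) = 6.040407334
Euler: x'=0.551760660+0.014575·1.700978995=0.576552429, ẋ'=1.700978995+0.014575·6.040407334=1.789017932
       θ'=-0.140815908+0.014575·-1.266326786=-0.159272621, θ̇'=-1.266326786+0.014575·-13.666028003=-1.465509144

(0.576552429, 1.789017932, -0.159272621, -1.465509144)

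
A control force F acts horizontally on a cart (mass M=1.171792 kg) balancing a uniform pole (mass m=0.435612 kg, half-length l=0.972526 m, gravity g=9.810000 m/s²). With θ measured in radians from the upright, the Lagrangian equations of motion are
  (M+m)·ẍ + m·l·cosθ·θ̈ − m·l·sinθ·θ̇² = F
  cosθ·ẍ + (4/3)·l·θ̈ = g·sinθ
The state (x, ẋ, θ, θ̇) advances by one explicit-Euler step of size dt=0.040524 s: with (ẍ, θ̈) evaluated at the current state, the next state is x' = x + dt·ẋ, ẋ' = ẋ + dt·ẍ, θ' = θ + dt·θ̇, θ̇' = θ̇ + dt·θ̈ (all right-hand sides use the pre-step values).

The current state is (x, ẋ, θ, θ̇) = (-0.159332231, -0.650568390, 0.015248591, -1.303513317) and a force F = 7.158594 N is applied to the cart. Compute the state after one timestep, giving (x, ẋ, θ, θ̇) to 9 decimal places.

(-0.185695864, -0.425267002, -0.037574983, -1.472568050)

sinθ=0.015248000, cosθ=0.999883742
temp = (F + m·l·θ̇²·sinθ)/(M+m) = (7.158594 + 0.010976020)/1.607404 = 4.460341034
θ̈ = (g·sinθ − cosθ·temp)/(l·(4/3 − m·cos²θ/(M+m))) = -4.171718818
ẍ = temp − m·l·θ̈·cosθ/(M+m) = 5.559702592
Euler: x'=-0.159332231+0.040524·-0.650568390=-0.185695864, ẋ'=-0.650568390+0.040524·5.559702592=-0.425267002
       θ'=0.015248591+0.040524·-1.303513317=-0.037574983, θ̇'=-1.303513317+0.040524·-4.171718818=-1.472568050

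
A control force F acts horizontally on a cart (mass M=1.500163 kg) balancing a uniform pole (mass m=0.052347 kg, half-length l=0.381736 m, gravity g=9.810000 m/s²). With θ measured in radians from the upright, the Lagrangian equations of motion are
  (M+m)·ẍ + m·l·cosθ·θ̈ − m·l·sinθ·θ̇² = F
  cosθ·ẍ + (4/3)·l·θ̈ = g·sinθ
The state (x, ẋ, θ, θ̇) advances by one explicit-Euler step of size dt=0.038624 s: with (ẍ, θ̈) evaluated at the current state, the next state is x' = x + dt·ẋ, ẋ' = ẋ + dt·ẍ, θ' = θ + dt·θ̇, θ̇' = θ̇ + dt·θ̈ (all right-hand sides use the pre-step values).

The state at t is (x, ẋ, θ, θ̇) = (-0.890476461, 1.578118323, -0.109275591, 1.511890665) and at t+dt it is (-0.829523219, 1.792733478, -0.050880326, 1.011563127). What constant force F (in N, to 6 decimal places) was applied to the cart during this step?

ẍ = (ẋ'−ẋ)/dt = (1.792733478−1.578118323)/0.038624 = 5.556523
θ̈ = (θ̇'−θ̇)/dt = (1.011563127−1.511890665)/0.038624 = -12.953799
sinθ=-0.109058, cosθ=0.994035
F = (M+m)·ẍ + m·l·cosθ·θ̈ − m·l·sinθ·θ̇² = 8.626558 + -0.257308 − -0.004981 = 8.374231

F = 8.374231 N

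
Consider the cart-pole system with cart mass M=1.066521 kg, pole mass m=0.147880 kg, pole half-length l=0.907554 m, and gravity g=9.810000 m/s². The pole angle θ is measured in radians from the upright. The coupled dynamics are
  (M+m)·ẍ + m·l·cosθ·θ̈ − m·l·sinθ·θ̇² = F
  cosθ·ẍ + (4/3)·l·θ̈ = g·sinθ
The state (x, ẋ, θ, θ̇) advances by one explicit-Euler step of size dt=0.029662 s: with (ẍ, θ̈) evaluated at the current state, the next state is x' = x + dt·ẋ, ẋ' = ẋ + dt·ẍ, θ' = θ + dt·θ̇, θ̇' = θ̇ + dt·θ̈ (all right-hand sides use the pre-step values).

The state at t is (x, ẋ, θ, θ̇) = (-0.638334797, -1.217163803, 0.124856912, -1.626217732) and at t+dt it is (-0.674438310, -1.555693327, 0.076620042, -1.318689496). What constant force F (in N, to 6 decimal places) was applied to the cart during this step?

ẍ = (ẋ'−ẋ)/dt = (-1.555693327−-1.217163803)/0.029662 = -11.412903
θ̈ = (θ̇'−θ̇)/dt = (-1.318689496−-1.626217732)/0.029662 = 10.367751
sinθ=0.124533, cosθ=0.992215
F = (M+m)·ẍ + m·l·cosθ·θ̈ − m·l·sinθ·θ̇² = -13.859841 + 1.380615 − 0.044200 = -12.523426

F = -12.523426 N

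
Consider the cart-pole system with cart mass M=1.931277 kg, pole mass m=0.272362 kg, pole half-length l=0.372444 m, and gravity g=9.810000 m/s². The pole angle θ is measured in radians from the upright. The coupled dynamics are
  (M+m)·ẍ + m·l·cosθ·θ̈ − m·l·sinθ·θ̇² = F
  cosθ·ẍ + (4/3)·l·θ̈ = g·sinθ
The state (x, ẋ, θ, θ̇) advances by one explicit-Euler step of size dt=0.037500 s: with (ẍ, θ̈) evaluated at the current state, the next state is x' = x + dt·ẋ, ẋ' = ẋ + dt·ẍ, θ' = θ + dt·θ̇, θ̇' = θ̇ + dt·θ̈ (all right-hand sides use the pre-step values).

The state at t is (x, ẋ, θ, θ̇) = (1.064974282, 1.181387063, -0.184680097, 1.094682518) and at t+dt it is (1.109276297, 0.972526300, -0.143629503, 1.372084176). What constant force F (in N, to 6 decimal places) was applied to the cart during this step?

ẍ = (ẋ'−ẋ)/dt = (0.972526300−1.181387063)/0.037500 = -5.569620
θ̈ = (θ̇'−θ̇)/dt = (1.372084176−1.094682518)/0.037500 = 7.397378
sinθ=-0.183632, cosθ=0.982995
F = (M+m)·ẍ + m·l·cosθ·θ̈ − m·l·sinθ·θ̇² = -12.273433 + 0.737627 − -0.022322 = -11.513484

F = -11.513484 N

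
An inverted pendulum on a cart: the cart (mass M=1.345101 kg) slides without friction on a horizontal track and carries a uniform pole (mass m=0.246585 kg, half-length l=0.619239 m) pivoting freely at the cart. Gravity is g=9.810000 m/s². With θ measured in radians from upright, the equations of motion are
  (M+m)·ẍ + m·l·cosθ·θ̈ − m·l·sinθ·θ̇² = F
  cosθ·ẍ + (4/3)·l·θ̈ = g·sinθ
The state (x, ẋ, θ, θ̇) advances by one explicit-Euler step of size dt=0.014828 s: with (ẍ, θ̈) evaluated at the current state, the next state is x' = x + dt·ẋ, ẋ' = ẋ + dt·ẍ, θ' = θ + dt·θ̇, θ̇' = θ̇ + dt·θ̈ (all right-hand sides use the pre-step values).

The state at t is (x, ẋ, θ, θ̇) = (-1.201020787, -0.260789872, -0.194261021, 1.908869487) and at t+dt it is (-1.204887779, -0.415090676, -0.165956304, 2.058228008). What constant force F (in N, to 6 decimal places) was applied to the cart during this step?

F = -14.946620 N

ẍ = (ẋ'−ẋ)/dt = (-0.415090676−-0.260789872)/0.014828 = -10.406043
θ̈ = (θ̇'−θ̇)/dt = (2.058228008−1.908869487)/0.014828 = 10.072735
sinθ=-0.193042, cosθ=0.981191
F = (M+m)·ẍ + m·l·cosθ·θ̈ − m·l·sinθ·θ̇² = -16.563153 + 1.509127 − -0.107406 = -14.946620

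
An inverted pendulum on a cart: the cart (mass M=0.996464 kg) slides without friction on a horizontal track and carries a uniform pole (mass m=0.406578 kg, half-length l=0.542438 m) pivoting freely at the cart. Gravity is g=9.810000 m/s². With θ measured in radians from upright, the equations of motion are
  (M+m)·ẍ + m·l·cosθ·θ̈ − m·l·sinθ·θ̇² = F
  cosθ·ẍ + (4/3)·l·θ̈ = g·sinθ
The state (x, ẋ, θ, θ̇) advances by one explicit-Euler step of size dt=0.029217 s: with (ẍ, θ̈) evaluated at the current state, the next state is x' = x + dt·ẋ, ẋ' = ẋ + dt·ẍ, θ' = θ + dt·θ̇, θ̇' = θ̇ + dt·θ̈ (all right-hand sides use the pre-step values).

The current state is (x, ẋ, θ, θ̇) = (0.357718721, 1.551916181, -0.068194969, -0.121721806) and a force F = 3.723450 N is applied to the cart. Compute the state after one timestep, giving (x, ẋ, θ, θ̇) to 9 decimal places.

(0.403061056, 1.656255191, -0.071751315, -0.292654658)

sinθ=-0.068142124, cosθ=0.997675624
temp = (F + m·l·θ̇²·sinθ)/(M+m) = (3.723450 + -0.000222662)/1.403042 = 2.653682027
θ̈ = (g·sinθ − cosθ·temp)/(l·(4/3 − m·cos²θ/(M+m))) = -5.850458689
ẍ = temp − m·l·θ̈·cosθ/(M+m) = 3.571174664
Euler: x'=0.357718721+0.029217·1.551916181=0.403061056, ẋ'=1.551916181+0.029217·3.571174664=1.656255191
       θ'=-0.068194969+0.029217·-0.121721806=-0.071751315, θ̇'=-0.121721806+0.029217·-5.850458689=-0.292654658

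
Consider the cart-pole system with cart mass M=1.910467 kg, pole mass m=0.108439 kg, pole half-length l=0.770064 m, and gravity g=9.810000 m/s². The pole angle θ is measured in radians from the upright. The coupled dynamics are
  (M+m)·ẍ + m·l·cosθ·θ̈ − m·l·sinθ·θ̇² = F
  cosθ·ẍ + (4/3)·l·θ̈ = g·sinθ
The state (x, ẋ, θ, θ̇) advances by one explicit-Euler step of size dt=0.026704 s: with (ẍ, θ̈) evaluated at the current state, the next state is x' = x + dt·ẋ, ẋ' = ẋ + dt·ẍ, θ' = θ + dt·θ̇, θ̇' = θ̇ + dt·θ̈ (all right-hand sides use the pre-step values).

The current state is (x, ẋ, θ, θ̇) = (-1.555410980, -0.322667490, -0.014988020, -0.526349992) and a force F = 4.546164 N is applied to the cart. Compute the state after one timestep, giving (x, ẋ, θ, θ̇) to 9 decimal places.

sinθ=-0.014987459, cosθ=0.999887682
temp = (F + m·l·θ̇²·sinθ)/(M+m) = (4.546164 + -0.000346729)/2.018906 = 2.251624034
θ̈ = (g·sinθ − cosθ·temp)/(l·(4/3 − m·cos²θ/(M+m))) = -2.433934040
ẍ = temp − m·l·θ̈·cosθ/(M+m) = 2.352283877
Euler: x'=-1.555410980+0.026704·-0.322667490=-1.564027493, ẋ'=-0.322667490+0.026704·2.352283877=-0.259852101
       θ'=-0.014988020+0.026704·-0.526349992=-0.029043670, θ̇'=-0.526349992+0.026704·-2.433934040=-0.591345767

(-1.564027493, -0.259852101, -0.029043670, -0.591345767)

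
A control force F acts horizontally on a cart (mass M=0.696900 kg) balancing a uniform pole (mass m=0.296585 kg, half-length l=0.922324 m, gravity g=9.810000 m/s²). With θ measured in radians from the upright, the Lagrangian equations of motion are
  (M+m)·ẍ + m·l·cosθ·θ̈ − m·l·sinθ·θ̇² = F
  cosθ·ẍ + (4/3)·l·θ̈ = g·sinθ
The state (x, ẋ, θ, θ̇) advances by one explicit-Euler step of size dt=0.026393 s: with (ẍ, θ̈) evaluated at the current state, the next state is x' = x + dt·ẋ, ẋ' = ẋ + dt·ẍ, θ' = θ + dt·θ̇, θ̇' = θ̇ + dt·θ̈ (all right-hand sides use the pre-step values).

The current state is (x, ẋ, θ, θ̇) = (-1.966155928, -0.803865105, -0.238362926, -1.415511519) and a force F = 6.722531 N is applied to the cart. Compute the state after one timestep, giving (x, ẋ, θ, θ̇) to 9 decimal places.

sinθ=-0.236112156, cosθ=0.971725810
temp = (F + m·l·θ̇²·sinθ)/(M+m) = (6.722531 + -0.129412985)/0.993485 = 6.636353860
θ̈ = (g·sinθ − cosθ·temp)/(l·(4/3 − m·cos²θ/(M+m))) = -9.038164037
ẍ = temp − m·l·θ̈·cosθ/(M+m) = 9.054571223
Euler: x'=-1.966155928+0.026393·-0.803865105=-1.987372340, ẋ'=-0.803865105+0.026393·9.054571223=-0.564887807
       θ'=-0.238362926+0.026393·-1.415511519=-0.275722522, θ̇'=-1.415511519+0.026393·-9.038164037=-1.654055782

(-1.987372340, -0.564887807, -0.275722522, -1.654055782)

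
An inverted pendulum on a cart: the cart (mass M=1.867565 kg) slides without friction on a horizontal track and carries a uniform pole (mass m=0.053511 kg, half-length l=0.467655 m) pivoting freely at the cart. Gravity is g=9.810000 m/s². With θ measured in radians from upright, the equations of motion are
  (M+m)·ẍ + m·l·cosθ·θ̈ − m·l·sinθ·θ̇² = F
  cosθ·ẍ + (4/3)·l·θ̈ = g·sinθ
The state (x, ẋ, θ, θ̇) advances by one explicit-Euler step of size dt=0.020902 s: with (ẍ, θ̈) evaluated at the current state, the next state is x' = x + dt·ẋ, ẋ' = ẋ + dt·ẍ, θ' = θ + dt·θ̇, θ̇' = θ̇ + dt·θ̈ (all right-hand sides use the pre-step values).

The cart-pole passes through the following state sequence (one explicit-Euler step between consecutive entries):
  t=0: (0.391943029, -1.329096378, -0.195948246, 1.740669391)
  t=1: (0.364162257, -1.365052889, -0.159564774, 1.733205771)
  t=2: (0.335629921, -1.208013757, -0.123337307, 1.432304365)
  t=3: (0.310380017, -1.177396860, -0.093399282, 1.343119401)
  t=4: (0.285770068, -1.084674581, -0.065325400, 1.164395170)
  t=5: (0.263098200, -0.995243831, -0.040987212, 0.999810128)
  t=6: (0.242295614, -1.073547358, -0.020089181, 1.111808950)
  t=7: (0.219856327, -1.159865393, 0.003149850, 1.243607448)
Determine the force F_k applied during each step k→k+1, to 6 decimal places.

F_0 = -3.298719 N
F_1 = 14.089535 N
F_2 = 2.714311 N
F_3 = 8.313153 N
F_4 = 8.025053 N
F_5 = -7.061775 N
F_6 = -7.774996 N

step 0→1:
  ẍ = (ẋ'−ẋ)/dt = (-1.365052889−-1.329096378)/0.020902 = -1.720243
  θ̈ = (θ̇'−θ̇)/dt = (1.733205771−1.740669391)/0.020902 = -0.357077
  sinθ=-0.194697, cosθ=0.980863
  F = (M+m)·ẍ + m·l·cosθ·θ̈ − m·l·sinθ·θ̇² = -3.304717 + -0.008765 − -0.014762 = -3.298719
step 1→2:
  ẍ = (ẋ'−ẋ)/dt = (-1.208013757−-1.365052889)/0.020902 = 7.513115
  θ̈ = (θ̇'−θ̇)/dt = (1.432304365−1.733205771)/0.020902 = -14.395819
  sinθ=-0.158889, cosθ=0.987297
  F = (M+m)·ẍ + m·l·cosθ·θ̈ − m·l·sinθ·θ̇² = 14.433265 + -0.355674 − -0.011944 = 14.089535
step 2→3:
  ẍ = (ẋ'−ẋ)/dt = (-1.177396860−-1.208013757)/0.020902 = 1.464783
  θ̈ = (θ̇'−θ̇)/dt = (1.343119401−1.432304365)/0.020902 = -4.266815
  sinθ=-0.123025, cosθ=0.992404
  F = (M+m)·ẍ + m·l·cosθ·θ̈ − m·l·sinθ·θ̇² = 2.813960 + -0.105965 − -0.006316 = 2.714311
step 3→4:
  ẍ = (ẋ'−ẋ)/dt = (-1.084674581−-1.177396860)/0.020902 = 4.436048
  θ̈ = (θ̇'−θ̇)/dt = (1.164395170−1.343119401)/0.020902 = -8.550580
  sinθ=-0.093264, cosθ=0.995641
  F = (M+m)·ẍ + m·l·cosθ·θ̈ − m·l·sinθ·θ̇² = 8.521986 + -0.213043 − -0.004210 = 8.313153
step 4→5:
  ẍ = (ẋ'−ẋ)/dt = (-0.995243831−-1.084674581)/0.020902 = 4.278574
  θ̈ = (θ̇'−θ̇)/dt = (0.999810128−1.164395170)/0.020902 = -7.874129
  sinθ=-0.065279, cosθ=0.997867
  F = (M+m)·ẍ + m·l·cosθ·θ̈ − m·l·sinθ·θ̇² = 8.219465 + -0.196627 − -0.002215 = 8.025053
step 5→6:
  ẍ = (ẋ'−ẋ)/dt = (-1.073547358−-0.995243831)/0.020902 = -3.746222
  θ̈ = (θ̇'−θ̇)/dt = (1.111808950−0.999810128)/0.020902 = 5.358283
  sinθ=-0.040976, cosθ=0.999160
  F = (M+m)·ẍ + m·l·cosθ·θ̈ − m·l·sinθ·θ̇² = -7.196777 + 0.133977 − -0.001025 = -7.061775
step 6→7:
  ẍ = (ẋ'−ẋ)/dt = (-1.159865393−-1.073547358)/0.020902 = -4.129654
  θ̈ = (θ̇'−θ̇)/dt = (1.243607448−1.111808950)/0.020902 = 6.305545
  sinθ=-0.020088, cosθ=0.999798
  F = (M+m)·ẍ + m·l·cosθ·θ̈ − m·l·sinθ·θ̇² = -7.933380 + 0.157762 − -0.000621 = -7.774996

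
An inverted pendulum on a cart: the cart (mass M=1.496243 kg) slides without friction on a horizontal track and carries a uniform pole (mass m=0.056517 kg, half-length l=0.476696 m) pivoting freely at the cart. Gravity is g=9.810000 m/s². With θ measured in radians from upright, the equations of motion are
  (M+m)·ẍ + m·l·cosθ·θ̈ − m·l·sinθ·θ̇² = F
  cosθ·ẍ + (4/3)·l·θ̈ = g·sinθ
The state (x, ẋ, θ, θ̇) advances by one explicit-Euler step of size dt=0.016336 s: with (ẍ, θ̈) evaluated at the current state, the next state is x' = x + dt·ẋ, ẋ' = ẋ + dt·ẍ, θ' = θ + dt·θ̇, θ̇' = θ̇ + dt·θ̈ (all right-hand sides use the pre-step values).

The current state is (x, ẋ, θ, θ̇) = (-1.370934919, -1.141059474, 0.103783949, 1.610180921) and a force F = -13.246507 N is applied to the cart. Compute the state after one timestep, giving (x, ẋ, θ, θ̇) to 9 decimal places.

(-1.389575267, -1.284673959, 0.130087865, 1.861038771)

sinθ=0.103597738, cosθ=0.994619278
temp = (F + m·l·θ̇²·sinθ)/(M+m) = (-13.246507 + 0.007236361)/1.552760 = -8.526282644
θ̈ = (g·sinθ − cosθ·temp)/(l·(4/3 − m·cos²θ/(M+m))) = 15.356136749
ẍ = temp − m·l·θ̈·cosθ/(M+m) = -8.791288285
Euler: x'=-1.370934919+0.016336·-1.141059474=-1.389575267, ẋ'=-1.141059474+0.016336·-8.791288285=-1.284673959
       θ'=0.103783949+0.016336·1.610180921=0.130087865, θ̇'=1.610180921+0.016336·15.356136749=1.861038771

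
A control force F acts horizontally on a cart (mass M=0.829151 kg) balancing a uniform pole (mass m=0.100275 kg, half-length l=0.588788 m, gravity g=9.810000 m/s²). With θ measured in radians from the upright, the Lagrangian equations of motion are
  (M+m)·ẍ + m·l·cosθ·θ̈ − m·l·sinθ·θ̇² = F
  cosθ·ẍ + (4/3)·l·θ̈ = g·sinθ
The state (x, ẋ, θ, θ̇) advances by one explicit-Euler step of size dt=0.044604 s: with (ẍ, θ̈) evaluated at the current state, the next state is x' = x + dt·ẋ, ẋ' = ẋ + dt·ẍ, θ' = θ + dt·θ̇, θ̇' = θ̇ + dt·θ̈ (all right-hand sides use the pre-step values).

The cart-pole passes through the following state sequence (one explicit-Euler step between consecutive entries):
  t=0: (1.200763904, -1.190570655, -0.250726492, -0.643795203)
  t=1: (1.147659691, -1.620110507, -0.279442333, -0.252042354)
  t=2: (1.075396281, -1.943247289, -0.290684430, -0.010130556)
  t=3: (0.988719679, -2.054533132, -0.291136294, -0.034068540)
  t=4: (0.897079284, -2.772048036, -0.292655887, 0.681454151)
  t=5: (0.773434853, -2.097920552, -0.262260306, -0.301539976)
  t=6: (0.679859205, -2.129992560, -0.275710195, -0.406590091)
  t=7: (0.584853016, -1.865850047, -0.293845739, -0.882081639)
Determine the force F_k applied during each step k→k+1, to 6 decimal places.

F_0 = -8.442035 N
F_1 = -6.424468 N
F_2 = -2.349249 N
F_3 = -14.043783 N
F_4 = 12.809062 N
F_5 = -0.801198 N
F_6 = 4.901048 N

step 0→1:
  ẍ = (ẋ'−ẋ)/dt = (-1.620110507−-1.190570655)/0.044604 = -9.630075
  θ̈ = (θ̇'−θ̇)/dt = (-0.252042354−-0.643795203)/0.044604 = 8.782908
  sinθ=-0.248108, cosθ=0.968732
  F = (M+m)·ẍ + m·l·cosθ·θ̈ − m·l·sinθ·θ̇² = -8.950442 + 0.502335 − -0.006071 = -8.442035
step 1→2:
  ẍ = (ẋ'−ẋ)/dt = (-1.943247289−-1.620110507)/0.044604 = -7.244570
  θ̈ = (θ̇'−θ̇)/dt = (-0.010130556−-0.252042354)/0.044604 = 5.423545
  sinθ=-0.275820, cosθ=0.961209
  F = (M+m)·ẍ + m·l·cosθ·θ̈ − m·l·sinθ·θ̇² = -6.733291 + 0.307789 − -0.001034 = -6.424468
step 2→3:
  ẍ = (ẋ'−ẋ)/dt = (-2.054533132−-1.943247289)/0.044604 = -2.494975
  θ̈ = (θ̇'−θ̇)/dt = (-0.034068540−-0.010130556)/0.044604 = -0.536678
  sinθ=-0.286608, cosθ=0.958048
  F = (M+m)·ẍ + m·l·cosθ·θ̈ − m·l·sinθ·θ̇² = -2.318894 + -0.030357 − -0.000002 = -2.349249
step 3→4:
  ẍ = (ẋ'−ẋ)/dt = (-2.772048036−-2.054533132)/0.044604 = -16.086335
  θ̈ = (θ̇'−θ̇)/dt = (0.681454151−-0.034068540)/0.044604 = 16.041671
  sinθ=-0.287041, cosθ=0.957918
  F = (M+m)·ẍ + m·l·cosθ·θ̈ − m·l·sinθ·θ̇² = -14.951058 + 0.907256 − -0.000020 = -14.043783
step 4→5:
  ẍ = (ẋ'−ẋ)/dt = (-2.097920552−-2.772048036)/0.044604 = 15.113611
  θ̈ = (θ̇'−θ̇)/dt = (-0.301539976−0.681454151)/0.044604 = -22.038251
  sinθ=-0.288496, cosθ=0.957481
  F = (M+m)·ẍ + m·l·cosθ·θ̈ − m·l·sinθ·θ̇² = 14.046983 + -1.245830 − -0.007910 = 12.809062
step 5→6:
  ẍ = (ẋ'−ẋ)/dt = (-2.129992560−-2.097920552)/0.044604 = -0.719039
  θ̈ = (θ̇'−θ̇)/dt = (-0.406590091−-0.301539976)/0.044604 = -2.355173
  sinθ=-0.259264, cosθ=0.965806
  F = (M+m)·ẍ + m·l·cosθ·θ̈ − m·l·sinθ·θ̇² = -0.668293 + -0.134296 − -0.001392 = -0.801198
step 6→7:
  ẍ = (ẋ'−ẋ)/dt = (-1.865850047−-2.129992560)/0.044604 = 5.921947
  θ̈ = (θ̇'−θ̇)/dt = (-0.882081639−-0.406590091)/0.044604 = -10.660289
  sinθ=-0.272230, cosθ=0.962232
  F = (M+m)·ẍ + m·l·cosθ·θ̈ − m·l·sinθ·θ̇² = 5.504011 + -0.605620 − -0.002657 = 4.901048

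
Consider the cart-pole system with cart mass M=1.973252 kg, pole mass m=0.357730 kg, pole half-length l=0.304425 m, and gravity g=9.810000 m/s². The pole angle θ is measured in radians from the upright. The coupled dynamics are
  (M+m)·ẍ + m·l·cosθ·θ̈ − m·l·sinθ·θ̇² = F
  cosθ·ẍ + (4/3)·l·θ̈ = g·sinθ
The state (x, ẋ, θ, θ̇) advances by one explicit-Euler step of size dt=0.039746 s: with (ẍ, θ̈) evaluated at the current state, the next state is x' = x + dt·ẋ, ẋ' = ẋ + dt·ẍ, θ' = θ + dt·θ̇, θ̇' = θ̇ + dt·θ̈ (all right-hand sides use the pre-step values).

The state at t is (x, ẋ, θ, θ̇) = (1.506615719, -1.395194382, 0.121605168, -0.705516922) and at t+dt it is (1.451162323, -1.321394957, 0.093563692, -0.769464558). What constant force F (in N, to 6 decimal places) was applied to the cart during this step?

ẍ = (ẋ'−ẋ)/dt = (-1.321394957−-1.395194382)/0.039746 = 1.856776
θ̈ = (θ̇'−θ̇)/dt = (-0.769464558−-0.705516922)/0.039746 = -1.608907
sinθ=0.121306, cosθ=0.992615
F = (M+m)·ẍ + m·l·cosθ·θ̈ − m·l·sinθ·θ̇² = 4.328112 + -0.173919 − 0.006576 = 4.147617

F = 4.147617 N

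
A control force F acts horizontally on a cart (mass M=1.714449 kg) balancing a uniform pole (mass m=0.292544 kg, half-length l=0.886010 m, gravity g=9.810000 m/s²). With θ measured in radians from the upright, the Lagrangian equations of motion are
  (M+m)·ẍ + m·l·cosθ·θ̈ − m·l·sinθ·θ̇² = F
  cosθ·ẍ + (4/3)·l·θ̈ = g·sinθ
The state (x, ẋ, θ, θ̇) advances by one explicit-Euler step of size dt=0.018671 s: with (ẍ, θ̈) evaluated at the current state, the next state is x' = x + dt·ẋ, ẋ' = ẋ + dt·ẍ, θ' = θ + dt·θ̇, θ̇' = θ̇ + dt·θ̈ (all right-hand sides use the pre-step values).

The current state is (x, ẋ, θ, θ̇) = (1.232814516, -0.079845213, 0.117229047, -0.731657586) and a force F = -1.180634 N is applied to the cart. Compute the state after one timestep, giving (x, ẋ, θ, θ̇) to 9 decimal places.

sinθ=0.116960725, cosθ=0.993136541
temp = (F + m·l·θ̇²·sinθ)/(M+m) = (-1.180634 + 0.016228771)/2.006993 = -0.580174036
θ̈ = (g·sinθ − cosθ·temp)/(l·(4/3 − m·cos²θ/(M+m))) = 1.635324067
ẍ = temp − m·l·θ̈·cosθ/(M+m) = -0.789921516
Euler: x'=1.232814516+0.018671·-0.079845213=1.231323726, ẋ'=-0.079845213+0.018671·-0.789921516=-0.094593838
       θ'=0.117229047+0.018671·-0.731657586=0.103568268, θ̇'=-0.731657586+0.018671·1.635324067=-0.701124450

(1.231323726, -0.094593838, 0.103568268, -0.701124450)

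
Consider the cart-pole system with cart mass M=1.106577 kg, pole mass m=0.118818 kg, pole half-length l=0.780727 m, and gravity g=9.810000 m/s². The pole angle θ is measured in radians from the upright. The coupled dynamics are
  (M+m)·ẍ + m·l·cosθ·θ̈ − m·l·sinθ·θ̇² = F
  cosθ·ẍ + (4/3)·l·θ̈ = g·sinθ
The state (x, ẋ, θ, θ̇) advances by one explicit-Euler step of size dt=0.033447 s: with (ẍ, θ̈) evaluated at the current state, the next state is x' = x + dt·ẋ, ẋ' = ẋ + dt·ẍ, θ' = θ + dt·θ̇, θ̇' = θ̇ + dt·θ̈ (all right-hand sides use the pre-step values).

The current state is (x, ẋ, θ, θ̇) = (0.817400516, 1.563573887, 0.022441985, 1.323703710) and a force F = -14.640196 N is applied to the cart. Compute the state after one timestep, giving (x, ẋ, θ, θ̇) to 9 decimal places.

sinθ=0.022440101, cosθ=0.999748189
temp = (F + m·l·θ̇²·sinθ)/(M+m) = (-14.640196 + 0.003647437)/1.225395 = -11.944351464
θ̈ = (g·sinθ − cosθ·temp)/(l·(4/3 − m·cos²θ/(M+m))) = 12.598578678
ẍ = temp − m·l·θ̈·cosθ/(M+m) = -12.897844470
Euler: x'=0.817400516+0.033447·1.563573887=0.869697372, ẋ'=1.563573887+0.033447·-12.897844470=1.132179683
       θ'=0.022441985+0.033447·1.323703710=0.066715903, θ̇'=1.323703710+0.033447·12.598578678=1.745088371

(0.869697372, 1.132179683, 0.066715903, 1.745088371)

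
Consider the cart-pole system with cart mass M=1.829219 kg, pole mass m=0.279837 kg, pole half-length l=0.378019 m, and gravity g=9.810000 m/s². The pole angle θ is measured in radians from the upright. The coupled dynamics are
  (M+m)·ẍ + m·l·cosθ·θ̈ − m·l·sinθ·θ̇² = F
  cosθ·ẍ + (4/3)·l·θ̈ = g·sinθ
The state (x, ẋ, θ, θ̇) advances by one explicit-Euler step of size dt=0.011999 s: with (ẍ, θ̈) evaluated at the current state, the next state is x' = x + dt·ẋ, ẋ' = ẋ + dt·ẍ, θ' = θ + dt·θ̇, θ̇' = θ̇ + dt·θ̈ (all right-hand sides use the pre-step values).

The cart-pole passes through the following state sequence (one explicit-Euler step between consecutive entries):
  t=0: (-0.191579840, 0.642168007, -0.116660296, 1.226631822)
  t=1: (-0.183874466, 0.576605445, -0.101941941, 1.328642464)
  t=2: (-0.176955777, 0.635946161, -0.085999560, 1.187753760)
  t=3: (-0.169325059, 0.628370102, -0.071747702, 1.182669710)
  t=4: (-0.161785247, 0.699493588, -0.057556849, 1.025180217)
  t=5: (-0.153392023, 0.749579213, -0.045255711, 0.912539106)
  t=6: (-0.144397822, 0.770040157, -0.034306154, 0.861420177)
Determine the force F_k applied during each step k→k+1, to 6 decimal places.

F_0 = -10.612143 N
F_1 = 9.213648 N
F_2 = -1.363476 N
F_3 = 11.127071 N
F_4 = 7.818507 N
F_5 = 3.150186 N

step 0→1:
  ẍ = (ẋ'−ẋ)/dt = (0.576605445−0.642168007)/0.011999 = -5.464002
  θ̈ = (θ̇'−θ̇)/dt = (1.328642464−1.226631822)/0.011999 = 8.501595
  sinθ=-0.116396, cosθ=0.993203
  F = (M+m)·ẍ + m·l·cosθ·θ̈ − m·l·sinθ·θ̇² = -11.523887 + 0.893217 − -0.018526 = -10.612143
step 1→2:
  ẍ = (ẋ'−ẋ)/dt = (0.635946161−0.576605445)/0.011999 = 4.945472
  θ̈ = (θ̇'−θ̇)/dt = (1.187753760−1.328642464)/0.011999 = -11.741704
  sinθ=-0.101765, cosθ=0.994808
  F = (M+m)·ẍ + m·l·cosθ·θ̈ − m·l·sinθ·θ̇² = 10.430277 + -1.235633 − -0.019004 = 9.213648
step 2→3:
  ẍ = (ẋ'−ẋ)/dt = (0.628370102−0.635946161)/0.011999 = -0.631391
  θ̈ = (θ̇'−θ̇)/dt = (1.182669710−1.187753760)/0.011999 = -0.423706
  sinθ=-0.085894, cosθ=0.996304
  F = (M+m)·ẍ + m·l·cosθ·θ̈ − m·l·sinθ·θ̇² = -1.331639 + -0.044656 − -0.012818 = -1.363476
step 3→4:
  ẍ = (ẋ'−ẋ)/dt = (0.699493588−0.628370102)/0.011999 = 5.927451
  θ̈ = (θ̇'−θ̇)/dt = (1.025180217−1.182669710)/0.011999 = -13.125218
  sinθ=-0.071686, cosθ=0.997427
  F = (M+m)·ẍ + m·l·cosθ·θ̈ − m·l·sinθ·θ̇² = 12.501326 + -1.384862 − -0.010607 = 11.127071
step 4→5:
  ẍ = (ẋ'−ẋ)/dt = (0.749579213−0.699493588)/0.011999 = 4.174150
  θ̈ = (θ̇'−θ̇)/dt = (0.912539106−1.025180217)/0.011999 = -9.387542
  sinθ=-0.057525, cosθ=0.998344
  F = (M+m)·ẍ + m·l·cosθ·θ̈ − m·l·sinθ·θ̇² = 8.803516 + -0.991404 − -0.006396 = 7.818507
step 5→6:
  ẍ = (ẋ'−ẋ)/dt = (0.770040157−0.749579213)/0.011999 = 1.705221
  θ̈ = (θ̇'−θ̇)/dt = (0.861420177−0.912539106)/0.011999 = -4.260266
  sinθ=-0.045240, cosθ=0.998976
  F = (M+m)·ẍ + m·l·cosθ·θ̈ − m·l·sinθ·θ̇² = 3.596406 + -0.450205 − -0.003985 = 3.150186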